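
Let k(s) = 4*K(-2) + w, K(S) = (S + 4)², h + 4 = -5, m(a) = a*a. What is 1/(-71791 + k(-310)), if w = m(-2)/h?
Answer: -9/645979 ≈ -1.3932e-5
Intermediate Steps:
m(a) = a²
h = -9 (h = -4 - 5 = -9)
K(S) = (4 + S)²
w = -4/9 (w = (-2)²/(-9) = 4*(-⅑) = -4/9 ≈ -0.44444)
k(s) = 140/9 (k(s) = 4*(4 - 2)² - 4/9 = 4*2² - 4/9 = 4*4 - 4/9 = 16 - 4/9 = 140/9)
1/(-71791 + k(-310)) = 1/(-71791 + 140/9) = 1/(-645979/9) = -9/645979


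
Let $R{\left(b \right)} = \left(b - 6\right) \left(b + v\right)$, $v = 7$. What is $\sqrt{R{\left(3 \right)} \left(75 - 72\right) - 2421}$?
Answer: $9 i \sqrt{31} \approx 50.11 i$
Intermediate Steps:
$R{\left(b \right)} = \left(-6 + b\right) \left(7 + b\right)$ ($R{\left(b \right)} = \left(b - 6\right) \left(b + 7\right) = \left(-6 + b\right) \left(7 + b\right)$)
$\sqrt{R{\left(3 \right)} \left(75 - 72\right) - 2421} = \sqrt{\left(-42 + 3 + 3^{2}\right) \left(75 - 72\right) - 2421} = \sqrt{\left(-42 + 3 + 9\right) 3 - 2421} = \sqrt{\left(-30\right) 3 - 2421} = \sqrt{-90 - 2421} = \sqrt{-2511} = 9 i \sqrt{31}$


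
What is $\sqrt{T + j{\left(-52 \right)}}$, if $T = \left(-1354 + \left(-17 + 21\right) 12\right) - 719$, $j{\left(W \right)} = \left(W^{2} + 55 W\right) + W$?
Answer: $i \sqrt{2233} \approx 47.255 i$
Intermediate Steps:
$j{\left(W \right)} = W^{2} + 56 W$
$T = -2025$ ($T = \left(-1354 + 4 \cdot 12\right) - 719 = \left(-1354 + 48\right) - 719 = -1306 - 719 = -2025$)
$\sqrt{T + j{\left(-52 \right)}} = \sqrt{-2025 - 52 \left(56 - 52\right)} = \sqrt{-2025 - 208} = \sqrt{-2233} = i \sqrt{2233}$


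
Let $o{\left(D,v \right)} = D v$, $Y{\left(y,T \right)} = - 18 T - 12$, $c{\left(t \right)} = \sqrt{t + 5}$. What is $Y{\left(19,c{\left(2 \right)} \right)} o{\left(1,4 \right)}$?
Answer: $-48 - 72 \sqrt{7} \approx -238.49$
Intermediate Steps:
$c{\left(t \right)} = \sqrt{5 + t}$
$Y{\left(y,T \right)} = -12 - 18 T$
$Y{\left(19,c{\left(2 \right)} \right)} o{\left(1,4 \right)} = \left(-12 - 18 \sqrt{5 + 2}\right) 1 \cdot 4 = \left(-12 - 18 \sqrt{7}\right) 4 = -48 - 72 \sqrt{7}$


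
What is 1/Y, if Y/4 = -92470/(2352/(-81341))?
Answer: 42/537257305 ≈ 7.8175e-8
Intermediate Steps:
Y = 537257305/42 (Y = 4*(-92470/(2352/(-81341))) = 4*(-92470/(2352*(-1/81341))) = 4*(-92470/(-2352/81341)) = 4*(-92470*(-81341/2352)) = 4*(537257305/168) = 537257305/42 ≈ 1.2792e+7)
1/Y = 1/(537257305/42) = 42/537257305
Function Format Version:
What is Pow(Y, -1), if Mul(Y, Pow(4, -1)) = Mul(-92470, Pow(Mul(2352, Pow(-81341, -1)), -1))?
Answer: Rational(42, 537257305) ≈ 7.8175e-8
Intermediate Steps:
Y = Rational(537257305, 42) (Y = Mul(4, Mul(-92470, Pow(Mul(2352, Pow(-81341, -1)), -1))) = Mul(4, Mul(-92470, Pow(Mul(2352, Rational(-1, 81341)), -1))) = Mul(4, Mul(-92470, Pow(Rational(-2352, 81341), -1))) = Mul(4, Mul(-92470, Rational(-81341, 2352))) = Mul(4, Rational(537257305, 168)) = Rational(537257305, 42) ≈ 1.2792e+7)
Pow(Y, -1) = Pow(Rational(537257305, 42), -1) = Rational(42, 537257305)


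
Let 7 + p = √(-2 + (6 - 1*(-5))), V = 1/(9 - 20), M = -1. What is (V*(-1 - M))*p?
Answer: 0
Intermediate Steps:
V = -1/11 (V = 1/(-11) = -1/11 ≈ -0.090909)
p = -4 (p = -7 + √(-2 + (6 - 1*(-5))) = -7 + √(-2 + (6 + 5)) = -7 + √(-2 + 11) = -7 + √9 = -7 + 3 = -4)
(V*(-1 - M))*p = -(-1 - 1*(-1))/11*(-4) = -(-1 + 1)/11*(-4) = -1/11*0*(-4) = 0*(-4) = 0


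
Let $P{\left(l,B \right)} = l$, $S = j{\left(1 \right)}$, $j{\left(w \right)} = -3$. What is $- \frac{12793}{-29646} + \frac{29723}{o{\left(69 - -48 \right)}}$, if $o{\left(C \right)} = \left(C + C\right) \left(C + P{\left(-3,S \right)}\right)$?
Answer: $\frac{22637669}{14645124} \approx 1.5457$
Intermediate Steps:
$S = -3$
$o{\left(C \right)} = 2 C \left(-3 + C\right)$ ($o{\left(C \right)} = \left(C + C\right) \left(C - 3\right) = 2 C \left(-3 + C\right)$)
$- \frac{12793}{-29646} + \frac{29723}{o{\left(69 - -48 \right)}} = - \frac{12793}{-29646} + \frac{29723}{2 \left(69 - -48\right) \left(-3 + \left(69 - -48\right)\right)} = \left(-12793\right) \left(- \frac{1}{29646}\right) + \frac{29723}{2 \left(69 + 48\right) \left(-3 + \left(69 + 48\right)\right)} = \frac{12793}{29646} + \frac{29723}{2 \cdot 117 \left(-3 + 117\right)} = \frac{12793}{29646} + \frac{29723}{2 \cdot 117 \cdot 114} = \frac{12793}{29646} + \frac{29723}{26676} = \frac{22637669}{14645124}$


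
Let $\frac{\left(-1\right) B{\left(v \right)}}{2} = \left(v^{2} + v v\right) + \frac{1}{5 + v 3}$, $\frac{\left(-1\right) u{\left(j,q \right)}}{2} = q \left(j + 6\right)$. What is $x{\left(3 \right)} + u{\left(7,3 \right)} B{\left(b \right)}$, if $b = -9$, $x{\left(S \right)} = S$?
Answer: $\frac{277947}{11} \approx 25268.0$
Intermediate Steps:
$u{\left(j,q \right)} = - 2 q \left(6 + j\right)$ ($u{\left(j,q \right)} = - 2 q \left(j + 6\right) = - 2 q \left(6 + j\right)$)
$B{\left(v \right)} = - 4 v^{2} - \frac{2}{5 + 3 v}$ ($B{\left(v \right)} = - 2 \left(\left(v^{2} + v v\right) + \frac{1}{5 + v 3}\right) = - 2 \left(\left(v^{2} + v^{2}\right) + \frac{1}{5 + 3 v}\right) = - 2 \left(2 v^{2} + \frac{1}{5 + 3 v}\right) = - 2 \left(\frac{1}{5 + 3 v} + 2 v^{2}\right) = - 4 v^{2} - \frac{2}{5 + 3 v}$)
$x{\left(3 \right)} + u{\left(7,3 \right)} B{\left(b \right)} = 3 + \left(-2\right) 3 \left(6 + 7\right) \frac{2 \left(-1 - 10 \left(-9\right)^{2} - 6 \left(-9\right)^{3}\right)}{5 + 3 \left(-9\right)} = 3 + \left(-2\right) 3 \cdot 13 \frac{2 \left(-1 - 810 - -4374\right)}{5 - 27} = 3 - 78 \frac{2 \left(-1 - 810 + 4374\right)}{-22} = 3 - 78 \cdot 2 \left(- \frac{1}{22}\right) 3563 = 3 - - \frac{277914}{11} = 3 + \frac{277914}{11} = \frac{277947}{11}$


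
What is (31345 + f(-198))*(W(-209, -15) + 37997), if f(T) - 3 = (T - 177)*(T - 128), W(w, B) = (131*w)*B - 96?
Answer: 68901912428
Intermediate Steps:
W(w, B) = -96 + 131*B*w (W(w, B) = 131*B*w - 96 = -96 + 131*B*w)
f(T) = 3 + (-177 + T)*(-128 + T) (f(T) = 3 + (T - 177)*(T - 128) = 3 + (-177 + T)*(-128 + T))
(31345 + f(-198))*(W(-209, -15) + 37997) = (31345 + (22659 + (-198)**2 - 305*(-198)))*((-96 + 131*(-15)*(-209)) + 37997) = (31345 + (22659 + 39204 + 60390))*((-96 + 410685) + 37997) = (31345 + 122253)*(410589 + 37997) = 153598*448586 = 68901912428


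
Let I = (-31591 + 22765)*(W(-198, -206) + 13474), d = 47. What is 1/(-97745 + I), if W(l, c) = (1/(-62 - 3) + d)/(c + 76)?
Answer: -4225/502842934223 ≈ -8.4022e-9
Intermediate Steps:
W(l, c) = 3054/(65*(76 + c)) (W(l, c) = (1/(-62 - 3) + 47)/(c + 76) = (1/(-65) + 47)/(76 + c) = (-1/65 + 47)/(76 + c) = 3054/(65*(76 + c)))
I = -502429961598/4225 (I = (-31591 + 22765)*(3054/(65*(76 - 206)) + 13474) = -8826*((3054/65)/(-130) + 13474) = -8826*((3054/65)*(-1/130) + 13474) = -8826*(-1527/4225 + 13474) = -8826*56926123/4225 = -502429961598/4225 ≈ -1.1892e+8)
1/(-97745 + I) = 1/(-97745 - 502429961598/4225) = 1/(-502842934223/4225) = -4225/502842934223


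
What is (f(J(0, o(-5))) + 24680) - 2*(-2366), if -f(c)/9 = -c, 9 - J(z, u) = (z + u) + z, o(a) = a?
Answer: 29538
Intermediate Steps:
J(z, u) = 9 - u - 2*z (J(z, u) = 9 - ((z + u) + z) = 9 - ((u + z) + z) = 9 - (u + 2*z) = 9 + (-u - 2*z) = 9 - u - 2*z)
f(c) = 9*c (f(c) = -(-9)*c = 9*c)
(f(J(0, o(-5))) + 24680) - 2*(-2366) = (9*(9 - 1*(-5) - 2*0) + 24680) - 2*(-2366) = (9*(9 + 5 + 0) + 24680) + 4732 = (9*14 + 24680) + 4732 = (126 + 24680) + 4732 = 24806 + 4732 = 29538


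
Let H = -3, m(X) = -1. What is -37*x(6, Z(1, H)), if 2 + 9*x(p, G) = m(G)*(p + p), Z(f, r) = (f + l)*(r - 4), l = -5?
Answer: 518/9 ≈ 57.556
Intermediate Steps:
Z(f, r) = (-5 + f)*(-4 + r) (Z(f, r) = (f - 5)*(r - 4) = (-5 + f)*(-4 + r))
x(p, G) = -2/9 - 2*p/9 (x(p, G) = -2/9 + (-(p + p))/9 = -2/9 + (-2*p)/9 = -2/9 - 2*p/9)
-37*x(6, Z(1, H)) = -37*(-2/9 - 2/9*6) = -37*(-2/9 - 4/3) = -37*(-14/9) = 518/9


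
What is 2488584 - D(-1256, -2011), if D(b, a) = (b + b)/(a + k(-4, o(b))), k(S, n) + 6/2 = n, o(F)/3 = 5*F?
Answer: 25948464112/10427 ≈ 2.4886e+6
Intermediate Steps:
o(F) = 15*F (o(F) = 3*(5*F) = 15*F)
k(S, n) = -3 + n
D(b, a) = 2*b/(-3 + a + 15*b) (D(b, a) = (b + b)/(a + (-3 + 15*b)) = (2*b)/(-3 + a + 15*b) = 2*b/(-3 + a + 15*b))
2488584 - D(-1256, -2011) = 2488584 - 2*(-1256)/(-3 - 2011 + 15*(-1256)) = 2488584 - 2*(-1256)/(-3 - 2011 - 18840) = 2488584 - 2*(-1256)/(-20854) = 2488584 - 2*(-1256)*(-1)/20854 = 2488584 - 1*1256/10427 = 2488584 - 1256/10427 = 25948464112/10427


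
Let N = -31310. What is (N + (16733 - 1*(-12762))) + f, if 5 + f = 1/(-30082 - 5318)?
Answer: -64428001/35400 ≈ -1820.0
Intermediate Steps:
f = -177001/35400 (f = -5 + 1/(-30082 - 5318) = -5 + 1/(-35400) = -5 - 1/35400 = -177001/35400 ≈ -5.0000)
(N + (16733 - 1*(-12762))) + f = (-31310 + (16733 - 1*(-12762))) - 177001/35400 = (-31310 + (16733 + 12762)) - 177001/35400 = (-31310 + 29495) - 177001/35400 = -1815 - 177001/35400 = -64428001/35400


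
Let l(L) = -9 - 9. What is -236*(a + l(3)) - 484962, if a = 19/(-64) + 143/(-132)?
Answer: -23058637/48 ≈ -4.8039e+5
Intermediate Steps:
l(L) = -18
a = -265/192 (a = 19*(-1/64) + 143*(-1/132) = -19/64 - 13/12 = -265/192 ≈ -1.3802)
-236*(a + l(3)) - 484962 = -236*(-265/192 - 18) - 484962 = -236*(-3721/192) - 484962 = 219539/48 - 484962 = -23058637/48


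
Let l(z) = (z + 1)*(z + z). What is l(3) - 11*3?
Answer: -9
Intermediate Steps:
l(z) = 2*z*(1 + z) (l(z) = (1 + z)*(2*z) = 2*z*(1 + z))
l(3) - 11*3 = 2*3*(1 + 3) - 11*3 = 2*3*4 - 33 = 24 - 33 = -9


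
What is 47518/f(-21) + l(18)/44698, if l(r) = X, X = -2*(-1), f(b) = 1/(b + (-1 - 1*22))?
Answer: -46727110407/22349 ≈ -2.0908e+6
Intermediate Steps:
f(b) = 1/(-23 + b) (f(b) = 1/(b + (-1 - 22)) = 1/(b - 23) = 1/(-23 + b))
X = 2
l(r) = 2
47518/f(-21) + l(18)/44698 = 47518/(1/(-23 - 21)) + 2/44698 = 47518/(1/(-44)) + 2*(1/44698) = 47518/(-1/44) + 1/22349 = 47518*(-44) + 1/22349 = -2090792 + 1/22349 = -46727110407/22349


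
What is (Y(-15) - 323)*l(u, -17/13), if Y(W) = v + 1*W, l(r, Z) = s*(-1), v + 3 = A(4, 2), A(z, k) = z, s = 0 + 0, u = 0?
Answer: 0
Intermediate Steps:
s = 0
v = 1 (v = -3 + 4 = 1)
l(r, Z) = 0 (l(r, Z) = 0*(-1) = 0)
Y(W) = 1 + W (Y(W) = 1 + 1*W = 1 + W)
(Y(-15) - 323)*l(u, -17/13) = ((1 - 15) - 323)*0 = (-14 - 323)*0 = -337*0 = 0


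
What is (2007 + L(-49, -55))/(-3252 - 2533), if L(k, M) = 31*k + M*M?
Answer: -3513/5785 ≈ -0.60726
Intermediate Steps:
L(k, M) = M² + 31*k (L(k, M) = 31*k + M² = M² + 31*k)
(2007 + L(-49, -55))/(-3252 - 2533) = (2007 + ((-55)² + 31*(-49)))/(-3252 - 2533) = (2007 + (3025 - 1519))/(-5785) = (2007 + 1506)*(-1/5785) = 3513*(-1/5785) = -3513/5785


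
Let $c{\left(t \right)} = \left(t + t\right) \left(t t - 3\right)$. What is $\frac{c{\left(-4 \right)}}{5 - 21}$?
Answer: $\frac{13}{2} \approx 6.5$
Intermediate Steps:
$c{\left(t \right)} = 2 t \left(-3 + t^{2}\right)$ ($c{\left(t \right)} = 2 t \left(t^{2} - 3\right) = 2 t \left(-3 + t^{2}\right)$)
$\frac{c{\left(-4 \right)}}{5 - 21} = \frac{2 \left(-4\right) \left(-3 + \left(-4\right)^{2}\right)}{5 - 21} = \frac{2 \left(-4\right) \left(-3 + 16\right)}{-16} = 2 \left(-4\right) 13 \left(- \frac{1}{16}\right) = \left(-104\right) \left(- \frac{1}{16}\right) = \frac{13}{2}$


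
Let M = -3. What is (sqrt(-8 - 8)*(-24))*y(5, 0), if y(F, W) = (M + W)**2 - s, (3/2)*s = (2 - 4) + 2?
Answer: -864*I ≈ -864.0*I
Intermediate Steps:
s = 0 (s = 2*((2 - 4) + 2)/3 = 2*(-2 + 2)/3 = (2/3)*0 = 0)
y(F, W) = (-3 + W)**2 (y(F, W) = (-3 + W)**2 - 1*0 = (-3 + W)**2 + 0 = (-3 + W)**2)
(sqrt(-8 - 8)*(-24))*y(5, 0) = (sqrt(-8 - 8)*(-24))*(-3 + 0)**2 = (sqrt(-16)*(-24))*(-3)**2 = ((4*I)*(-24))*9 = -96*I*9 = -864*I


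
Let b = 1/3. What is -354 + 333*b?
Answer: -243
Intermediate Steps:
b = ⅓ ≈ 0.33333
-354 + 333*b = -354 + 333*(⅓) = -354 + 111 = -243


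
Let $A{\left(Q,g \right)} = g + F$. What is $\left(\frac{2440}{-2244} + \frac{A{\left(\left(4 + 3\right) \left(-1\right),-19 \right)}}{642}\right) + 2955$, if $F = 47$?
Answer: $\frac{59105711}{20009} \approx 2954.0$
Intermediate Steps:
$A{\left(Q,g \right)} = 47 + g$ ($A{\left(Q,g \right)} = g + 47 = 47 + g$)
$\left(\frac{2440}{-2244} + \frac{A{\left(\left(4 + 3\right) \left(-1\right),-19 \right)}}{642}\right) + 2955 = \left(\frac{2440}{-2244} + \frac{47 - 19}{642}\right) + 2955 = \left(2440 \left(- \frac{1}{2244}\right) + 28 \cdot \frac{1}{642}\right) + 2955 = \left(- \frac{610}{561} + \frac{14}{321}\right) + 2955 = - \frac{20884}{20009} + 2955 = \frac{59105711}{20009}$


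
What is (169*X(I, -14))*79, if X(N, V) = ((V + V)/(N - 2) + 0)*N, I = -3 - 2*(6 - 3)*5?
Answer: -1762332/5 ≈ -3.5247e+5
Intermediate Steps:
I = -33 (I = -3 - 6*5 = -3 - 2*15 = -3 - 30 = -33)
X(N, V) = 2*N*V/(-2 + N) (X(N, V) = ((2*V)/(-2 + N) + 0)*N = (2*V/(-2 + N) + 0)*N = (2*V/(-2 + N))*N = 2*N*V/(-2 + N))
(169*X(I, -14))*79 = (169*(2*(-33)*(-14)/(-2 - 33)))*79 = (169*(2*(-33)*(-14)/(-35)))*79 = (169*(2*(-33)*(-14)*(-1/35)))*79 = (169*(-132/5))*79 = -22308/5*79 = -1762332/5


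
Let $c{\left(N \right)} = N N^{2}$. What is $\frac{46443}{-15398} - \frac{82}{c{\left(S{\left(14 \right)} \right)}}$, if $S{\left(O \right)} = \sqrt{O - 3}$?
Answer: $- \frac{46443}{15398} - \frac{82 \sqrt{11}}{121} \approx -5.2638$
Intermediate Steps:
$S{\left(O \right)} = \sqrt{-3 + O}$
$c{\left(N \right)} = N^{3}$
$\frac{46443}{-15398} - \frac{82}{c{\left(S{\left(14 \right)} \right)}} = \frac{46443}{-15398} - \frac{82}{\left(\sqrt{-3 + 14}\right)^{3}} = 46443 \left(- \frac{1}{15398}\right) - \frac{82}{\left(\sqrt{11}\right)^{3}} = - \frac{46443}{15398} - \frac{82}{11 \sqrt{11}} = - \frac{46443}{15398} - 82 \frac{\sqrt{11}}{121} = - \frac{46443}{15398} - \frac{82 \sqrt{11}}{121}$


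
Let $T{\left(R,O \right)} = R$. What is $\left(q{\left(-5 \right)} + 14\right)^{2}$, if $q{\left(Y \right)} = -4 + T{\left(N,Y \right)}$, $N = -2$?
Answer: $64$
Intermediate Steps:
$q{\left(Y \right)} = -6$ ($q{\left(Y \right)} = -4 - 2 = -6$)
$\left(q{\left(-5 \right)} + 14\right)^{2} = \left(-6 + 14\right)^{2} = 8^{2} = 64$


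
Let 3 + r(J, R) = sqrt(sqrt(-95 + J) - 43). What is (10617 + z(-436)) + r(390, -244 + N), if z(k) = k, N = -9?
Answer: 10178 + sqrt(-43 + sqrt(295)) ≈ 10178.0 + 5.0818*I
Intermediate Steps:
r(J, R) = -3 + sqrt(-43 + sqrt(-95 + J)) (r(J, R) = -3 + sqrt(sqrt(-95 + J) - 43) = -3 + sqrt(-43 + sqrt(-95 + J)))
(10617 + z(-436)) + r(390, -244 + N) = (10617 - 436) + (-3 + sqrt(-43 + sqrt(-95 + 390))) = 10181 + (-3 + sqrt(-43 + sqrt(295))) = 10178 + sqrt(-43 + sqrt(295))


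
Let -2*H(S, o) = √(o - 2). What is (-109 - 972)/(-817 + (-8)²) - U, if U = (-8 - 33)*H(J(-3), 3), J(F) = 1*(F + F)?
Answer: -28711/1506 ≈ -19.064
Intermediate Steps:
J(F) = 2*F (J(F) = 1*(2*F) = 2*F)
H(S, o) = -√(-2 + o)/2 (H(S, o) = -√(o - 2)/2 = -√(-2 + o)/2)
U = 41/2 (U = (-8 - 33)*(-√(-2 + 3)/2) = -(-41)*√1/2 = -(-41)/2 = -41*(-½) = 41/2 ≈ 20.500)
(-109 - 972)/(-817 + (-8)²) - U = (-109 - 972)/(-817 + (-8)²) - 1*41/2 = -1081/(-817 + 64) - 41/2 = -1081/(-753) - 41/2 = -1081*(-1/753) - 41/2 = 1081/753 - 41/2 = -28711/1506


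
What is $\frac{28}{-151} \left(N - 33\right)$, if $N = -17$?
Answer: $\frac{1400}{151} \approx 9.2715$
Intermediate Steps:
$\frac{28}{-151} \left(N - 33\right) = \frac{28}{-151} \left(-17 - 33\right) = 28 \left(- \frac{1}{151}\right) \left(-50\right) = \left(- \frac{28}{151}\right) \left(-50\right) = \frac{1400}{151}$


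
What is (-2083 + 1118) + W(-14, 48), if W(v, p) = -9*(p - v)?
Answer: -1523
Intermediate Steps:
W(v, p) = -9*p + 9*v
(-2083 + 1118) + W(-14, 48) = (-2083 + 1118) + (-9*48 + 9*(-14)) = -965 + (-432 - 126) = -965 - 558 = -1523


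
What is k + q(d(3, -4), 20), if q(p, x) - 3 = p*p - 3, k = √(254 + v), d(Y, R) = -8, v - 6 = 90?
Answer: 64 + 5*√14 ≈ 82.708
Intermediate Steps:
v = 96 (v = 6 + 90 = 96)
k = 5*√14 (k = √(254 + 96) = √350 = 5*√14 ≈ 18.708)
q(p, x) = p² (q(p, x) = 3 + (p*p - 3) = 3 + (p² - 3) = 3 + (-3 + p²) = p²)
k + q(d(3, -4), 20) = 5*√14 + (-8)² = 5*√14 + 64 = 64 + 5*√14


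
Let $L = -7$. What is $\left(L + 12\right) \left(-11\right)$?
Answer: $-55$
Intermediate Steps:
$\left(L + 12\right) \left(-11\right) = \left(-7 + 12\right) \left(-11\right) = 5 \left(-11\right) = -55$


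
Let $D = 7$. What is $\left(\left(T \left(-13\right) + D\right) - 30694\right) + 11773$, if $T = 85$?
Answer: $-20019$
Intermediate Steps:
$\left(\left(T \left(-13\right) + D\right) - 30694\right) + 11773 = \left(\left(85 \left(-13\right) + 7\right) - 30694\right) + 11773 = \left(\left(-1105 + 7\right) - 30694\right) + 11773 = \left(-1098 - 30694\right) + 11773 = -31792 + 11773 = -20019$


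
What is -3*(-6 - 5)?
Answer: 33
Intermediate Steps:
-3*(-6 - 5) = -3*(-11) = 33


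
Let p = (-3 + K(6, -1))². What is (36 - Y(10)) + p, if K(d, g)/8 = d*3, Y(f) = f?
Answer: 19907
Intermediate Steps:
K(d, g) = 24*d (K(d, g) = 8*(d*3) = 8*(3*d) = 24*d)
p = 19881 (p = (-3 + 24*6)² = (-3 + 144)² = 141² = 19881)
(36 - Y(10)) + p = (36 - 1*10) + 19881 = (36 - 10) + 19881 = 26 + 19881 = 19907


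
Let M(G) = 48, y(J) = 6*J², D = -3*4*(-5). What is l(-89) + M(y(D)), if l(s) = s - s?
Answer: 48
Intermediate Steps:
D = 60 (D = -12*(-5) = 60)
l(s) = 0
l(-89) + M(y(D)) = 0 + 48 = 48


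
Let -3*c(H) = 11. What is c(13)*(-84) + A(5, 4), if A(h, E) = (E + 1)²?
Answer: 333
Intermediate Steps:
c(H) = -11/3 (c(H) = -⅓*11 = -11/3)
A(h, E) = (1 + E)²
c(13)*(-84) + A(5, 4) = -11/3*(-84) + (1 + 4)² = 308 + 5² = 308 + 25 = 333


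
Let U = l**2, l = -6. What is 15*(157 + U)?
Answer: 2895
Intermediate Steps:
U = 36 (U = (-6)**2 = 36)
15*(157 + U) = 15*(157 + 36) = 15*193 = 2895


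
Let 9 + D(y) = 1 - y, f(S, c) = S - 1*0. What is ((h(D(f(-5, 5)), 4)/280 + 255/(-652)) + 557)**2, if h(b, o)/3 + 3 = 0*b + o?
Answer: 645369262166161/2083009600 ≈ 3.0983e+5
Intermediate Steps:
f(S, c) = S (f(S, c) = S + 0 = S)
D(y) = -8 - y (D(y) = -9 + (1 - y) = -8 - y)
h(b, o) = -9 + 3*o (h(b, o) = -9 + 3*(0*b + o) = -9 + 3*(0 + o) = -9 + 3*o)
((h(D(f(-5, 5)), 4)/280 + 255/(-652)) + 557)**2 = (((-9 + 3*4)/280 + 255/(-652)) + 557)**2 = (((-9 + 12)*(1/280) + 255*(-1/652)) + 557)**2 = ((3*(1/280) - 255/652) + 557)**2 = ((3/280 - 255/652) + 557)**2 = (-17361/45640 + 557)**2 = (25404119/45640)**2 = 645369262166161/2083009600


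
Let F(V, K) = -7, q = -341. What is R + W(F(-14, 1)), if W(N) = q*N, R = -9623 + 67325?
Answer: 60089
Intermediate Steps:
R = 57702
W(N) = -341*N
R + W(F(-14, 1)) = 57702 - 341*(-7) = 57702 + 2387 = 60089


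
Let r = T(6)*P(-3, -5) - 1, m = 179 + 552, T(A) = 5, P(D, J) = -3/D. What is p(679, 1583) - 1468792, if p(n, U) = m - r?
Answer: -1468065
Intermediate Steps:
m = 731
r = 4 (r = 5*(-3/(-3)) - 1 = 5*(-3*(-⅓)) - 1 = 5*1 - 1 = 5 - 1 = 4)
p(n, U) = 727 (p(n, U) = 731 - 1*4 = 731 - 4 = 727)
p(679, 1583) - 1468792 = 727 - 1468792 = -1468065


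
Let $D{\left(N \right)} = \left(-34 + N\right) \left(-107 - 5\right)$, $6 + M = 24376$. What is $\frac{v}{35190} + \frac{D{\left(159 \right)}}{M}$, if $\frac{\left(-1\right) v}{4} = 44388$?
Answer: $- \frac{26775568}{4764335} \approx -5.62$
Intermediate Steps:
$v = -177552$ ($v = \left(-4\right) 44388 = -177552$)
$M = 24370$ ($M = -6 + 24376 = 24370$)
$D{\left(N \right)} = 3808 - 112 N$ ($D{\left(N \right)} = \left(-34 + N\right) \left(-112\right) = 3808 - 112 N$)
$\frac{v}{35190} + \frac{D{\left(159 \right)}}{M} = - \frac{177552}{35190} + \frac{3808 - 17808}{24370} = \left(-177552\right) \frac{1}{35190} + \left(3808 - 17808\right) \frac{1}{24370} = - \frac{9864}{1955} - \frac{1400}{2437} = - \frac{26775568}{4764335}$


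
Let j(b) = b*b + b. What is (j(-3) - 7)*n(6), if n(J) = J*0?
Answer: 0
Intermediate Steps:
n(J) = 0
j(b) = b + b² (j(b) = b² + b = b + b²)
(j(-3) - 7)*n(6) = (-3*(1 - 3) - 7)*0 = (-3*(-2) - 7)*0 = (6 - 7)*0 = -1*0 = 0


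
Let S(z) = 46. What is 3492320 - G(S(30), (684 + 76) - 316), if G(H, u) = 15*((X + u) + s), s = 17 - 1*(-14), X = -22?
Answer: 3485525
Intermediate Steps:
s = 31 (s = 17 + 14 = 31)
G(H, u) = 135 + 15*u (G(H, u) = 15*((-22 + u) + 31) = 15*(9 + u) = 135 + 15*u)
3492320 - G(S(30), (684 + 76) - 316) = 3492320 - (135 + 15*((684 + 76) - 316)) = 3492320 - (135 + 15*(760 - 316)) = 3492320 - (135 + 15*444) = 3492320 - (135 + 6660) = 3492320 - 1*6795 = 3492320 - 6795 = 3485525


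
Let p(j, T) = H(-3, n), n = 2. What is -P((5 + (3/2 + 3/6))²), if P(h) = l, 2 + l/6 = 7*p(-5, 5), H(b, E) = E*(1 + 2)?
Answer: -240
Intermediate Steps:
H(b, E) = 3*E (H(b, E) = E*3 = 3*E)
p(j, T) = 6 (p(j, T) = 3*2 = 6)
l = 240 (l = -12 + 6*(7*6) = -12 + 6*42 = -12 + 252 = 240)
P(h) = 240
-P((5 + (3/2 + 3/6))²) = -1*240 = -240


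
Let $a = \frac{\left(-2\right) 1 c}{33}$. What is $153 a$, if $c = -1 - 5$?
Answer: $\frac{612}{11} \approx 55.636$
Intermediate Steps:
$c = -6$
$a = \frac{4}{11}$ ($a = \frac{\left(-2\right) 1 \left(-6\right)}{33} = \left(-2\right) \left(-6\right) \frac{1}{33} = 12 \cdot \frac{1}{33} = \frac{4}{11} \approx 0.36364$)
$153 a = 153 \cdot \frac{4}{11} = \frac{612}{11}$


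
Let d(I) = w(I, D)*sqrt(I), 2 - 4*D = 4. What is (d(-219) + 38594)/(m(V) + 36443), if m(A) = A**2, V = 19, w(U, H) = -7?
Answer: 19297/18402 - 7*I*sqrt(219)/36804 ≈ 1.0486 - 0.0028147*I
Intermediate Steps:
D = -1/2 (D = 1/2 - 1/4*4 = 1/2 - 1 = -1/2 ≈ -0.50000)
d(I) = -7*sqrt(I)
(d(-219) + 38594)/(m(V) + 36443) = (-7*I*sqrt(219) + 38594)/(19**2 + 36443) = (-7*I*sqrt(219) + 38594)/(361 + 36443) = (-7*I*sqrt(219) + 38594)/36804 = (38594 - 7*I*sqrt(219))*(1/36804) = 19297/18402 - 7*I*sqrt(219)/36804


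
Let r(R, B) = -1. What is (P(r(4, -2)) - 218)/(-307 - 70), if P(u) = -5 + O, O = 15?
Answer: 16/29 ≈ 0.55172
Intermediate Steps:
P(u) = 10 (P(u) = -5 + 15 = 10)
(P(r(4, -2)) - 218)/(-307 - 70) = (10 - 218)/(-307 - 70) = -208/(-377) = -208*(-1/377) = 16/29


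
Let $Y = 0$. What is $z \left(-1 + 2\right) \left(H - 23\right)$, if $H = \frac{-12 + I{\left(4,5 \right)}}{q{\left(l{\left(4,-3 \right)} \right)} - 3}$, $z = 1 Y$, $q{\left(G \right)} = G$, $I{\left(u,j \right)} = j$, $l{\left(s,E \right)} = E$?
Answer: $0$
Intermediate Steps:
$z = 0$ ($z = 1 \cdot 0 = 0$)
$H = \frac{7}{6}$ ($H = \frac{-12 + 5}{-3 - 3} = - \frac{7}{-6} = \left(-7\right) \left(- \frac{1}{6}\right) = \frac{7}{6} \approx 1.1667$)
$z \left(-1 + 2\right) \left(H - 23\right) = 0 \left(-1 + 2\right) \left(\frac{7}{6} - 23\right) = 0 \cdot 1 \left(- \frac{131}{6}\right) = 0 \left(- \frac{131}{6}\right) = 0$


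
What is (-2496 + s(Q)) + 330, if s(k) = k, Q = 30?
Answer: -2136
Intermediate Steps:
(-2496 + s(Q)) + 330 = (-2496 + 30) + 330 = -2466 + 330 = -2136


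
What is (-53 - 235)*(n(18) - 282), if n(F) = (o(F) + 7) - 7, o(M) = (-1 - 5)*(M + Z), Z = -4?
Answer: 105408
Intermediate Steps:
o(M) = 24 - 6*M (o(M) = (-1 - 5)*(M - 4) = -6*(-4 + M) = 24 - 6*M)
n(F) = 24 - 6*F (n(F) = ((24 - 6*F) + 7) - 7 = (31 - 6*F) - 7 = 24 - 6*F)
(-53 - 235)*(n(18) - 282) = (-53 - 235)*((24 - 6*18) - 282) = -288*((24 - 108) - 282) = -288*(-84 - 282) = -288*(-366) = 105408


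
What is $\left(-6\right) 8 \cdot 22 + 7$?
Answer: $-1049$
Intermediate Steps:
$\left(-6\right) 8 \cdot 22 + 7 = \left(-48\right) 22 + 7 = -1056 + 7 = -1049$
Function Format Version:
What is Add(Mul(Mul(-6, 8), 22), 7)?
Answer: -1049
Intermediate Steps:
Add(Mul(Mul(-6, 8), 22), 7) = Add(Mul(-48, 22), 7) = Add(-1056, 7) = -1049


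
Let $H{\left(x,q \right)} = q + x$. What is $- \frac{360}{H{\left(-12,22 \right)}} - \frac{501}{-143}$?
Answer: $- \frac{4647}{143} \approx -32.497$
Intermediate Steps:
$- \frac{360}{H{\left(-12,22 \right)}} - \frac{501}{-143} = - \frac{360}{22 - 12} - \frac{501}{-143} = - \frac{360}{10} - - \frac{501}{143} = \left(-360\right) \frac{1}{10} + \frac{501}{143} = -36 + \frac{501}{143} = - \frac{4647}{143}$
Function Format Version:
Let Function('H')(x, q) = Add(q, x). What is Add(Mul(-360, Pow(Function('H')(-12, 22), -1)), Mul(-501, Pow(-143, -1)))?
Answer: Rational(-4647, 143) ≈ -32.497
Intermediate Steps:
Add(Mul(-360, Pow(Function('H')(-12, 22), -1)), Mul(-501, Pow(-143, -1))) = Add(Mul(-360, Pow(Add(22, -12), -1)), Mul(-501, Pow(-143, -1))) = Add(Mul(-360, Pow(10, -1)), Mul(-501, Rational(-1, 143))) = Add(Mul(-360, Rational(1, 10)), Rational(501, 143)) = Add(-36, Rational(501, 143)) = Rational(-4647, 143)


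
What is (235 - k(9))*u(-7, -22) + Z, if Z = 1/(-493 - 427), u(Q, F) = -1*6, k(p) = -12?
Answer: -1363441/920 ≈ -1482.0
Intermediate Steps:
u(Q, F) = -6
Z = -1/920 (Z = 1/(-920) = -1/920 ≈ -0.0010870)
(235 - k(9))*u(-7, -22) + Z = (235 - 1*(-12))*(-6) - 1/920 = (235 + 12)*(-6) - 1/920 = 247*(-6) - 1/920 = -1482 - 1/920 = -1363441/920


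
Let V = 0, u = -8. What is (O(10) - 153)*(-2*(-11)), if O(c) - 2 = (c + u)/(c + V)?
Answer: -16588/5 ≈ -3317.6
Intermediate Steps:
O(c) = 2 + (-8 + c)/c (O(c) = 2 + (c - 8)/(c + 0) = 2 + (-8 + c)/c)
(O(10) - 153)*(-2*(-11)) = ((3 - 8/10) - 153)*(-2*(-11)) = ((3 - 8*1/10) - 153)*22 = ((3 - 4/5) - 153)*22 = (11/5 - 153)*22 = -754/5*22 = -16588/5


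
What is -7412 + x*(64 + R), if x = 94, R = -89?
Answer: -9762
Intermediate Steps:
-7412 + x*(64 + R) = -7412 + 94*(64 - 89) = -7412 + 94*(-25) = -7412 - 2350 = -9762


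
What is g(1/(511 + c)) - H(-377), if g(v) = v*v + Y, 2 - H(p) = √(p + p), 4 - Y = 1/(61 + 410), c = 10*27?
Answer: 573973772/287291631 + I*√754 ≈ 1.9979 + 27.459*I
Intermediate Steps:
c = 270
Y = 1883/471 (Y = 4 - 1/(61 + 410) = 4 - 1/471 = 1883/471 ≈ 3.9979)
H(p) = 2 - √2*√p (H(p) = 2 - √(p + p) = 2 - √(2*p) = 2 - √2*√p)
g(v) = 1883/471 + v² (g(v) = v*v + 1883/471 = v² + 1883/471 = 1883/471 + v²)
g(1/(511 + c)) - H(-377) = (1883/471 + (1/(511 + 270))²) - (2 - √2*√(-377)) = (1883/471 + (1/781)²) - (2 - √2*I*√377) = (1883/471 + (1/781)²) - (2 - I*√754) = (1883/471 + 1/609961) + (-2 + I*√754) = 1148557034/287291631 + (-2 + I*√754) = 573973772/287291631 + I*√754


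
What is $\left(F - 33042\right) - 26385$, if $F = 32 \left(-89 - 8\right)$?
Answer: $-62531$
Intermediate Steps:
$F = -3104$ ($F = 32 \left(-97\right) = -3104$)
$\left(F - 33042\right) - 26385 = \left(-3104 - 33042\right) - 26385 = -36146 - 26385 = -62531$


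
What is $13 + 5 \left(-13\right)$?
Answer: $-52$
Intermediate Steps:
$13 + 5 \left(-13\right) = 13 - 65 = -52$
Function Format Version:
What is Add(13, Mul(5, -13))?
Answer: -52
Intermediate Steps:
Add(13, Mul(5, -13)) = Add(13, -65) = -52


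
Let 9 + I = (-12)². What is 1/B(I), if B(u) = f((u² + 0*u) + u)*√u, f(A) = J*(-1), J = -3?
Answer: √15/135 ≈ 0.028689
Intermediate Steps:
I = 135 (I = -9 + (-12)² = -9 + 144 = 135)
f(A) = 3 (f(A) = -3*(-1) = 3)
B(u) = 3*√u
1/B(I) = 1/(3*√135) = 1/(3*(3*√15)) = 1/(9*√15) = √15/135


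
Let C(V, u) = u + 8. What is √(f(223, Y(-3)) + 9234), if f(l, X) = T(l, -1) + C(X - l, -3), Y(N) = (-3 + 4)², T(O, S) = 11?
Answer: 5*√370 ≈ 96.177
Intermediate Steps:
C(V, u) = 8 + u
Y(N) = 1 (Y(N) = 1² = 1)
f(l, X) = 16 (f(l, X) = 11 + (8 - 3) = 11 + 5 = 16)
√(f(223, Y(-3)) + 9234) = √(16 + 9234) = √9250 = 5*√370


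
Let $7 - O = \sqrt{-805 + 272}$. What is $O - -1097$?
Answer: $1104 - i \sqrt{533} \approx 1104.0 - 23.087 i$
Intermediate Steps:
$O = 7 - i \sqrt{533}$ ($O = 7 - \sqrt{-805 + 272} = 7 - \sqrt{-533} = 7 - i \sqrt{533} \approx 7.0 - 23.087 i$)
$O - -1097 = \left(7 - i \sqrt{533}\right) - -1097 = \left(7 - i \sqrt{533}\right) + 1097 = 1104 - i \sqrt{533}$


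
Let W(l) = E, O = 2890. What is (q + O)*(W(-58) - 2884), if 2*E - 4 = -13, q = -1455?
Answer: -8289995/2 ≈ -4.1450e+6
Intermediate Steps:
E = -9/2 (E = 2 + (½)*(-13) = 2 - 13/2 = -9/2 ≈ -4.5000)
W(l) = -9/2
(q + O)*(W(-58) - 2884) = (-1455 + 2890)*(-9/2 - 2884) = 1435*(-5777/2) = -8289995/2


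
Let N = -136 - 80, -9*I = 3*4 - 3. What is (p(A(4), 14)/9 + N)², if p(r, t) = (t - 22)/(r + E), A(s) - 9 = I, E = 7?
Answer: 850772224/18225 ≈ 46682.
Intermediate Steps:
I = -1 (I = -(3*4 - 3)/9 = -(12 - 3)/9 = -⅑*9 = -1)
A(s) = 8 (A(s) = 9 - 1 = 8)
N = -216
p(r, t) = (-22 + t)/(7 + r) (p(r, t) = (t - 22)/(r + 7) = (-22 + t)/(7 + r))
(p(A(4), 14)/9 + N)² = (((-22 + 14)/(7 + 8))/9 - 216)² = ((-8/15)*(⅑) - 216)² = (((1/15)*(-8))*(⅑) - 216)² = (-8/15*⅑ - 216)² = (-8/135 - 216)² = (-29168/135)² = 850772224/18225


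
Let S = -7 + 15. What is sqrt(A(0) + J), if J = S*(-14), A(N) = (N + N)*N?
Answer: 4*I*sqrt(7) ≈ 10.583*I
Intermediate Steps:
S = 8
A(N) = 2*N**2 (A(N) = (2*N)*N = 2*N**2)
J = -112 (J = 8*(-14) = -112)
sqrt(A(0) + J) = sqrt(2*0**2 - 112) = sqrt(2*0 - 112) = sqrt(0 - 112) = sqrt(-112) = 4*I*sqrt(7)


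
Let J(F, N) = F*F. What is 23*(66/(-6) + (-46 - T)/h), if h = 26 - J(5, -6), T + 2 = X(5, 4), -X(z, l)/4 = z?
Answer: -805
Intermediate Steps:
X(z, l) = -4*z
J(F, N) = F²
T = -22 (T = -2 - 4*5 = -2 - 20 = -22)
h = 1 (h = 26 - 1*5² = 26 - 1*25 = 26 - 25 = 1)
23*(66/(-6) + (-46 - T)/h) = 23*(66/(-6) + (-46 - 1*(-22))/1) = 23*(66*(-⅙) + (-46 + 22)*1) = 23*(-11 - 24*1) = 23*(-11 - 24) = 23*(-35) = -805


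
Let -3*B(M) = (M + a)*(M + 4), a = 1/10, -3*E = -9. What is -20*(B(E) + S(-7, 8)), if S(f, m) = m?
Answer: -46/3 ≈ -15.333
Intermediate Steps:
E = 3 (E = -⅓*(-9) = 3)
a = ⅒ ≈ 0.10000
B(M) = -(4 + M)*(⅒ + M)/3 (B(M) = -(M + ⅒)*(M + 4)/3 = -(⅒ + M)*(4 + M)/3 = -(4 + M)*(⅒ + M)/3)
-20*(B(E) + S(-7, 8)) = -20*((-2/15 - 41/30*3 - ⅓*3²) + 8) = -20*((-2/15 - 41/10 - ⅓*9) + 8) = -20*((-2/15 - 41/10 - 3) + 8) = -20*(-217/30 + 8) = -20*23/30 = -46/3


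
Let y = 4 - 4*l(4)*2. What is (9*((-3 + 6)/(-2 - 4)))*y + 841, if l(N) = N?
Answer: 967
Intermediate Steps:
y = -28 (y = 4 - 16*2 = 4 - 4*8 = 4 - 32 = -28)
(9*((-3 + 6)/(-2 - 4)))*y + 841 = (9*((-3 + 6)/(-2 - 4)))*(-28) + 841 = (9*(3/(-6)))*(-28) + 841 = (9*(3*(-⅙)))*(-28) + 841 = (9*(-½))*(-28) + 841 = -9/2*(-28) + 841 = 126 + 841 = 967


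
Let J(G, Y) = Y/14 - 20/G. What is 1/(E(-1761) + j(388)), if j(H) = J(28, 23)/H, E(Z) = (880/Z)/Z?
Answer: 16845289272/45094733 ≈ 373.55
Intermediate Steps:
J(G, Y) = -20/G + Y/14 (J(G, Y) = Y*(1/14) - 20/G = Y/14 - 20/G = -20/G + Y/14)
E(Z) = 880/Z²
j(H) = 13/(14*H) (j(H) = (-20/28 + (1/14)*23)/H = (-20*1/28 + 23/14)/H = (-5/7 + 23/14)/H = 13/(14*H))
1/(E(-1761) + j(388)) = 1/(880/(-1761)² + (13/14)/388) = 1/(880*(1/3101121) + (13/14)*(1/388)) = 1/(880/3101121 + 13/5432) = 1/(45094733/16845289272) = 16845289272/45094733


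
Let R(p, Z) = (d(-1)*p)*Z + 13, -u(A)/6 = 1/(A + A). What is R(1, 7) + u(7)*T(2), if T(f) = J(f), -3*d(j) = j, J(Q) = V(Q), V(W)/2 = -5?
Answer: 412/21 ≈ 19.619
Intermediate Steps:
V(W) = -10 (V(W) = 2*(-5) = -10)
J(Q) = -10
d(j) = -j/3
T(f) = -10
u(A) = -3/A (u(A) = -6/(A + A) = -6*1/(2*A) = -3/A)
R(p, Z) = 13 + Z*p/3 (R(p, Z) = ((-⅓*(-1))*p)*Z + 13 = (p/3)*Z + 13 = Z*p/3 + 13 = 13 + Z*p/3)
R(1, 7) + u(7)*T(2) = (13 + (⅓)*7*1) - 3/7*(-10) = (13 + 7/3) - 3*⅐*(-10) = 46/3 - 3/7*(-10) = 46/3 + 30/7 = 412/21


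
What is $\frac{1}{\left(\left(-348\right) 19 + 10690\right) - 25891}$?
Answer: $- \frac{1}{21813} \approx -4.5844 \cdot 10^{-5}$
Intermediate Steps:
$\frac{1}{\left(\left(-348\right) 19 + 10690\right) - 25891} = \frac{1}{\left(-6612 + 10690\right) - 25891} = \frac{1}{4078 - 25891} = \frac{1}{-21813} = - \frac{1}{21813}$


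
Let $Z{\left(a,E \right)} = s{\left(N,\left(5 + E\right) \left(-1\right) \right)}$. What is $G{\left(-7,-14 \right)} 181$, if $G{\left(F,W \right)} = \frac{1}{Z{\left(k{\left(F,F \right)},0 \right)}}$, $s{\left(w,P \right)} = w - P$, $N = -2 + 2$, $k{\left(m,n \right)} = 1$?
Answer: $\frac{181}{5} \approx 36.2$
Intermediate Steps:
$N = 0$
$Z{\left(a,E \right)} = 5 + E$ ($Z{\left(a,E \right)} = 0 - \left(5 + E\right) \left(-1\right) = 0 - \left(-5 - E\right) = 0 + \left(5 + E\right) = 5 + E$)
$G{\left(F,W \right)} = \frac{1}{5}$ ($G{\left(F,W \right)} = \frac{1}{5 + 0} = \frac{1}{5}$)
$G{\left(-7,-14 \right)} 181 = \frac{1}{5} \cdot 181 = \frac{181}{5}$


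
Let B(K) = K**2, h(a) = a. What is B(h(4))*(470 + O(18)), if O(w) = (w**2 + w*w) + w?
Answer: 18176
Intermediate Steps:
O(w) = w + 2*w**2 (O(w) = (w**2 + w**2) + w = 2*w**2 + w = w + 2*w**2)
B(h(4))*(470 + O(18)) = 4**2*(470 + 18*(1 + 2*18)) = 16*(470 + 18*(1 + 36)) = 16*(470 + 18*37) = 16*(470 + 666) = 16*1136 = 18176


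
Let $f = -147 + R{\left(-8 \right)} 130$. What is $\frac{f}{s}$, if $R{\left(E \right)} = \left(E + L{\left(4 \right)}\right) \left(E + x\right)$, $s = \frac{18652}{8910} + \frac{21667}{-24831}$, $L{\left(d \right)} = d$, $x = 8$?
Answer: $- \frac{1806827715}{15005269} \approx -120.41$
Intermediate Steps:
$s = \frac{15005269}{12291345}$ ($s = 18652 \cdot \frac{1}{8910} + 21667 \left(- \frac{1}{24831}\right) = \frac{9326}{4455} - \frac{21667}{24831} = \frac{15005269}{12291345} \approx 1.2208$)
$R{\left(E \right)} = \left(4 + E\right) \left(8 + E\right)$ ($R{\left(E \right)} = \left(E + 4\right) \left(E + 8\right) = \left(4 + E\right) \left(8 + E\right)$)
$f = -147$ ($f = -147 + \left(32 + \left(-8\right)^{2} + 12 \left(-8\right)\right) 130 = -147 + \left(32 + 64 - 96\right) 130 = -147 + 0 \cdot 130 = -147 + 0 = -147$)
$\frac{f}{s} = - \frac{147}{\frac{15005269}{12291345}} = \left(-147\right) \frac{12291345}{15005269} = - \frac{1806827715}{15005269}$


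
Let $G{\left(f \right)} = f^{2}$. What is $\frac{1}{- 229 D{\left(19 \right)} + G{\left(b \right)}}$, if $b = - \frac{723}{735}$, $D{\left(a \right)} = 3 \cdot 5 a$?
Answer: $- \frac{60025}{3917473544} \approx -1.5322 \cdot 10^{-5}$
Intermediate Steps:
$D{\left(a \right)} = 15 a$
$b = - \frac{241}{245}$ ($b = \left(-723\right) \frac{1}{735} = - \frac{241}{245} \approx -0.98367$)
$\frac{1}{- 229 D{\left(19 \right)} + G{\left(b \right)}} = \frac{1}{- 229 \cdot 15 \cdot 19 + \left(- \frac{241}{245}\right)^{2}} = \frac{1}{\left(-229\right) 285 + \frac{58081}{60025}} = \frac{1}{-65265 + \frac{58081}{60025}} = \frac{1}{- \frac{3917473544}{60025}} = - \frac{60025}{3917473544}$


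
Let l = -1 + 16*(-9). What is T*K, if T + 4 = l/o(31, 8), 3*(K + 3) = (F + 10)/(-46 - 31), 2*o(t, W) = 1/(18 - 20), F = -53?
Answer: -124800/77 ≈ -1620.8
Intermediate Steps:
l = -145 (l = -1 - 144 = -145)
o(t, W) = -¼ (o(t, W) = 1/(2*(18 - 20)) = (½)/(-2) = (½)*(-½) = -¼)
K = -650/231 (K = -3 + ((-53 + 10)/(-46 - 31))/3 = -3 + (-43/(-77))/3 = -3 + (-43*(-1/77))/3 = -3 + (⅓)*(43/77) = -3 + 43/231 = -650/231 ≈ -2.8139)
T = 576 (T = -4 - 145/(-¼) = -4 - 145*(-4) = -4 + 580 = 576)
T*K = 576*(-650/231) = -124800/77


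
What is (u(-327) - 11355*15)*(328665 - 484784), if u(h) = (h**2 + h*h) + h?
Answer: -6745277514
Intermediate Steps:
u(h) = h + 2*h**2 (u(h) = (h**2 + h**2) + h = 2*h**2 + h = h + 2*h**2)
(u(-327) - 11355*15)*(328665 - 484784) = (-327*(1 + 2*(-327)) - 11355*15)*(328665 - 484784) = (-327*(1 - 654) - 170325)*(-156119) = (-327*(-653) - 170325)*(-156119) = (213531 - 170325)*(-156119) = 43206*(-156119) = -6745277514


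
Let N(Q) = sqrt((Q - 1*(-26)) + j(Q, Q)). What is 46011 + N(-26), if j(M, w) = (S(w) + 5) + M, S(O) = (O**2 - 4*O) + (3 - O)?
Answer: 46011 + 2*sqrt(197) ≈ 46039.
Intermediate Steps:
S(O) = 3 + O**2 - 5*O
j(M, w) = 8 + M + w**2 - 5*w (j(M, w) = ((3 + w**2 - 5*w) + 5) + M = (8 + w**2 - 5*w) + M = 8 + M + w**2 - 5*w)
N(Q) = sqrt(34 + Q**2 - 3*Q) (N(Q) = sqrt((Q - 1*(-26)) + (8 + Q + Q**2 - 5*Q)) = sqrt((Q + 26) + (8 + Q**2 - 4*Q)) = sqrt((26 + Q) + (8 + Q**2 - 4*Q)) = sqrt(34 + Q**2 - 3*Q))
46011 + N(-26) = 46011 + sqrt(34 + (-26)**2 - 3*(-26)) = 46011 + sqrt(34 + 676 + 78) = 46011 + sqrt(788) = 46011 + 2*sqrt(197)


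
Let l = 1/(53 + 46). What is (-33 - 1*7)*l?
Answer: -40/99 ≈ -0.40404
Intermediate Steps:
l = 1/99 ≈ 0.010101
(-33 - 1*7)*l = (-33 - 1*7)*(1/99) = (-33 - 7)*(1/99) = -40*1/99 = -40/99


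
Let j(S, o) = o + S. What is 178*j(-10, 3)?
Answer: -1246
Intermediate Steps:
j(S, o) = S + o
178*j(-10, 3) = 178*(-10 + 3) = 178*(-7) = -1246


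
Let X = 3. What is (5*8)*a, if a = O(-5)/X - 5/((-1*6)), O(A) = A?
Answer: -100/3 ≈ -33.333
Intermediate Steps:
a = -⅚ (a = -5/3 - 5/((-1*6)) = -5*⅓ - 5/(-6) = -5/3 - 5*(-⅙) = -5/3 + ⅚ = -⅚ ≈ -0.83333)
(5*8)*a = (5*8)*(-⅚) = 40*(-⅚) = -100/3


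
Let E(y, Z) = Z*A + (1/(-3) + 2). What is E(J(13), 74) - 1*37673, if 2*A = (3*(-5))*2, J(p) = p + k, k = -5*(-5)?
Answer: -116344/3 ≈ -38781.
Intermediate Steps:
k = 25
J(p) = 25 + p (J(p) = p + 25 = 25 + p)
A = -15 (A = ((3*(-5))*2)/2 = (-15*2)/2 = (½)*(-30) = -15)
E(y, Z) = 5/3 - 15*Z (E(y, Z) = Z*(-15) + (1/(-3) + 2) = -15*Z + (-⅓ + 2) = -15*Z + 5/3 = 5/3 - 15*Z)
E(J(13), 74) - 1*37673 = (5/3 - 15*74) - 1*37673 = (5/3 - 1110) - 37673 = -3325/3 - 37673 = -116344/3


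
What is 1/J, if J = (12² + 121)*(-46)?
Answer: -1/12190 ≈ -8.2035e-5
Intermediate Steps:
J = -12190 (J = (144 + 121)*(-46) = 265*(-46) = -12190)
1/J = 1/(-12190) = -1/12190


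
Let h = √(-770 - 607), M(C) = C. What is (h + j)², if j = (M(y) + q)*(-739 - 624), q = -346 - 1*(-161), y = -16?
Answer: 75055723992 + 4931334*I*√17 ≈ 7.5056e+10 + 2.0332e+7*I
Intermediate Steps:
q = -185 (q = -346 + 161 = -185)
h = 9*I*√17 (h = √(-1377) = 9*I*√17 ≈ 37.108*I)
j = 273963 (j = (-16 - 185)*(-739 - 624) = -201*(-1363) = 273963)
(h + j)² = (9*I*√17 + 273963)² = (273963 + 9*I*√17)²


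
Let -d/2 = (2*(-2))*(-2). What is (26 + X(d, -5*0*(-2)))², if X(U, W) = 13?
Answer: 1521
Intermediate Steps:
d = -16 (d = -2*2*(-2)*(-2) = -(-8)*(-2) = -2*8 = -16)
(26 + X(d, -5*0*(-2)))² = (26 + 13)² = 39² = 1521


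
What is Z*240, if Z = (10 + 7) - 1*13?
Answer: 960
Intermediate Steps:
Z = 4 (Z = 17 - 13 = 4)
Z*240 = 4*240 = 960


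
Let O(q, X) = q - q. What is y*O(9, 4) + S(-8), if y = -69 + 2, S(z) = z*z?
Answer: 64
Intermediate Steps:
O(q, X) = 0
S(z) = z**2
y = -67
y*O(9, 4) + S(-8) = -67*0 + (-8)**2 = 0 + 64 = 64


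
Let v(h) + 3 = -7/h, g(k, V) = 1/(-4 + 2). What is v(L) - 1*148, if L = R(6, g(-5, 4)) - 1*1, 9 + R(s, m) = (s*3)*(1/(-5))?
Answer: -10233/68 ≈ -150.49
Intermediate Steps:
g(k, V) = -½ (g(k, V) = 1/(-2) = -½)
R(s, m) = -9 - 3*s/5 (R(s, m) = -9 + (s*3)*(1/(-5)) = -9 + (3*s)*(1*(-⅕)) = -9 + (3*s)*(-⅕) = -9 - 3*s/5)
L = -68/5 (L = (-9 - ⅗*6) - 1*1 = (-9 - 18/5) - 1 = -63/5 - 1 = -68/5 ≈ -13.600)
v(h) = -3 - 7/h
v(L) - 1*148 = (-3 - 7/(-68/5)) - 1*148 = (-3 - 7*(-5/68)) - 148 = (-3 + 35/68) - 148 = -169/68 - 148 = -10233/68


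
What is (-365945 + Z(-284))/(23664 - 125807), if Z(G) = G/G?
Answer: 365944/102143 ≈ 3.5827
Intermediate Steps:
Z(G) = 1
(-365945 + Z(-284))/(23664 - 125807) = (-365945 + 1)/(23664 - 125807) = -365944/(-102143) = -365944*(-1/102143) = 365944/102143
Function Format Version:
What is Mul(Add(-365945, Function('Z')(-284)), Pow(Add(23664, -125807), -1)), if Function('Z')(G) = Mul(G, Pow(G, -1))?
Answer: Rational(365944, 102143) ≈ 3.5827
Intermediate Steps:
Function('Z')(G) = 1
Mul(Add(-365945, Function('Z')(-284)), Pow(Add(23664, -125807), -1)) = Mul(Add(-365945, 1), Pow(Add(23664, -125807), -1)) = Mul(-365944, Pow(-102143, -1)) = Mul(-365944, Rational(-1, 102143)) = Rational(365944, 102143)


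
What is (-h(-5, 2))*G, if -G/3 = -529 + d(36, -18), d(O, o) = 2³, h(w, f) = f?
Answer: -3126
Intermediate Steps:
d(O, o) = 8
G = 1563 (G = -3*(-529 + 8) = -3*(-521) = 1563)
(-h(-5, 2))*G = -1*2*1563 = -2*1563 = -3126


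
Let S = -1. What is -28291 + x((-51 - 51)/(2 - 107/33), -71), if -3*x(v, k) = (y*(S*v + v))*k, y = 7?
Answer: -28291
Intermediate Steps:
x(v, k) = 0 (x(v, k) = -7*(-v + v)*k/3 = -7*0*k/3 = -0*k = -⅓*0 = 0)
-28291 + x((-51 - 51)/(2 - 107/33), -71) = -28291 + 0 = -28291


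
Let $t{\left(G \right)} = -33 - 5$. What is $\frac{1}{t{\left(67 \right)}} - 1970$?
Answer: $- \frac{74861}{38} \approx -1970.0$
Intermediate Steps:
$t{\left(G \right)} = -38$
$\frac{1}{t{\left(67 \right)}} - 1970 = \frac{1}{-38} - 1970 = - \frac{1}{38} - 1970 = - \frac{74861}{38}$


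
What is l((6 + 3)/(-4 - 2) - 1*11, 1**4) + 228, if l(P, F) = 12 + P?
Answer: 455/2 ≈ 227.50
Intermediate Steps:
l((6 + 3)/(-4 - 2) - 1*11, 1**4) + 228 = (12 + ((6 + 3)/(-4 - 2) - 1*11)) + 228 = (12 + (9/(-6) - 11)) + 228 = (12 + (9*(-1/6) - 11)) + 228 = (12 + (-3/2 - 11)) + 228 = (12 - 25/2) + 228 = -1/2 + 228 = 455/2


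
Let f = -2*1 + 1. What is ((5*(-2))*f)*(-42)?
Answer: -420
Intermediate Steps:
f = -1 (f = -2 + 1 = -1)
((5*(-2))*f)*(-42) = ((5*(-2))*(-1))*(-42) = -10*(-1)*(-42) = 10*(-42) = -420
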